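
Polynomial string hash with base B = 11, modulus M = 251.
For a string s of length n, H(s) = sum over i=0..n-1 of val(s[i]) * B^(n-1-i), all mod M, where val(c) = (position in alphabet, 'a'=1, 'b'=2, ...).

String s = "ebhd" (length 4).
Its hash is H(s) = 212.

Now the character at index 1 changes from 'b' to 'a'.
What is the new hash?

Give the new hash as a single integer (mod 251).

val('b') = 2, val('a') = 1
Position k = 1, exponent = n-1-k = 2
B^2 mod M = 11^2 mod 251 = 121
Delta = (1 - 2) * 121 mod 251 = 130
New hash = (212 + 130) mod 251 = 91

Answer: 91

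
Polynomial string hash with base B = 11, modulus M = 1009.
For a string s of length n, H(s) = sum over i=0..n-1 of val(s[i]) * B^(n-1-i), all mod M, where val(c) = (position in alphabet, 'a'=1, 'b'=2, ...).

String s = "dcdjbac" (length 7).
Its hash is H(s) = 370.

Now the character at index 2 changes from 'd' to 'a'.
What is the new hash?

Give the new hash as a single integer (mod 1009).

Answer: 843

Derivation:
val('d') = 4, val('a') = 1
Position k = 2, exponent = n-1-k = 4
B^4 mod M = 11^4 mod 1009 = 515
Delta = (1 - 4) * 515 mod 1009 = 473
New hash = (370 + 473) mod 1009 = 843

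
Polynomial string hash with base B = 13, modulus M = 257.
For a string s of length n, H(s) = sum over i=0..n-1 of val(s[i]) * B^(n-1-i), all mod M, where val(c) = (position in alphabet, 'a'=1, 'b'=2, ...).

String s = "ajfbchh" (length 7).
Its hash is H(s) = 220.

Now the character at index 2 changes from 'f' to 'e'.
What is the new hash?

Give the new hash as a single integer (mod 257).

val('f') = 6, val('e') = 5
Position k = 2, exponent = n-1-k = 4
B^4 mod M = 13^4 mod 257 = 34
Delta = (5 - 6) * 34 mod 257 = 223
New hash = (220 + 223) mod 257 = 186

Answer: 186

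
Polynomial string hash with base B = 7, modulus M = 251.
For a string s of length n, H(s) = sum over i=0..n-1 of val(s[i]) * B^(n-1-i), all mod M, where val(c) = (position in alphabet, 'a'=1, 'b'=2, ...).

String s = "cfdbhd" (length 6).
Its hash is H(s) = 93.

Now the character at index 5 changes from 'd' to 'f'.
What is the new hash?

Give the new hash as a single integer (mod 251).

Answer: 95

Derivation:
val('d') = 4, val('f') = 6
Position k = 5, exponent = n-1-k = 0
B^0 mod M = 7^0 mod 251 = 1
Delta = (6 - 4) * 1 mod 251 = 2
New hash = (93 + 2) mod 251 = 95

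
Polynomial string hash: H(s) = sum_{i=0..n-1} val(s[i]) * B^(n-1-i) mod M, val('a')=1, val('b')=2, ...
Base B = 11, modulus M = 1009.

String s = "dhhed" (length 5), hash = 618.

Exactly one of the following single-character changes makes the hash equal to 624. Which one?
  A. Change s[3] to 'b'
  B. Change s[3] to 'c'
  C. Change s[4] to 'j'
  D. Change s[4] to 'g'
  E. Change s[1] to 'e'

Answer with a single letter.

Answer: C

Derivation:
Option A: s[3]='e'->'b', delta=(2-5)*11^1 mod 1009 = 976, hash=618+976 mod 1009 = 585
Option B: s[3]='e'->'c', delta=(3-5)*11^1 mod 1009 = 987, hash=618+987 mod 1009 = 596
Option C: s[4]='d'->'j', delta=(10-4)*11^0 mod 1009 = 6, hash=618+6 mod 1009 = 624 <-- target
Option D: s[4]='d'->'g', delta=(7-4)*11^0 mod 1009 = 3, hash=618+3 mod 1009 = 621
Option E: s[1]='h'->'e', delta=(5-8)*11^3 mod 1009 = 43, hash=618+43 mod 1009 = 661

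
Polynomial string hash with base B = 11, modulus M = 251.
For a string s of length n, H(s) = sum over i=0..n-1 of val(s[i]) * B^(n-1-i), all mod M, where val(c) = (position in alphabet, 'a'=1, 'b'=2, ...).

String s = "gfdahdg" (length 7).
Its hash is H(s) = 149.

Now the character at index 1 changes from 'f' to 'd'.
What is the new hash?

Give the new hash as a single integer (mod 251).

val('f') = 6, val('d') = 4
Position k = 1, exponent = n-1-k = 5
B^5 mod M = 11^5 mod 251 = 160
Delta = (4 - 6) * 160 mod 251 = 182
New hash = (149 + 182) mod 251 = 80

Answer: 80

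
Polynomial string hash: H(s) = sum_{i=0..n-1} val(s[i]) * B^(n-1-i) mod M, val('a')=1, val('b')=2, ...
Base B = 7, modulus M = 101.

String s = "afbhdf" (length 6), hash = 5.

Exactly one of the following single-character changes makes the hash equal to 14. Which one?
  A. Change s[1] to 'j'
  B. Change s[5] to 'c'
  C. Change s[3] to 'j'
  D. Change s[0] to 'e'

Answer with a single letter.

Option A: s[1]='f'->'j', delta=(10-6)*7^4 mod 101 = 9, hash=5+9 mod 101 = 14 <-- target
Option B: s[5]='f'->'c', delta=(3-6)*7^0 mod 101 = 98, hash=5+98 mod 101 = 2
Option C: s[3]='h'->'j', delta=(10-8)*7^2 mod 101 = 98, hash=5+98 mod 101 = 2
Option D: s[0]='a'->'e', delta=(5-1)*7^5 mod 101 = 63, hash=5+63 mod 101 = 68

Answer: A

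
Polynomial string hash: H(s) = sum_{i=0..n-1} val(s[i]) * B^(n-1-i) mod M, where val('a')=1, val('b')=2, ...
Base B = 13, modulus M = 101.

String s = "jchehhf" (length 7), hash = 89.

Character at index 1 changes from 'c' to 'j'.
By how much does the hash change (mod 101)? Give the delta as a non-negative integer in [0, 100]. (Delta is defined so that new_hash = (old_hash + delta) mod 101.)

Delta formula: (val(new) - val(old)) * B^(n-1-k) mod M
  val('j') - val('c') = 10 - 3 = 7
  B^(n-1-k) = 13^5 mod 101 = 17
  Delta = 7 * 17 mod 101 = 18

Answer: 18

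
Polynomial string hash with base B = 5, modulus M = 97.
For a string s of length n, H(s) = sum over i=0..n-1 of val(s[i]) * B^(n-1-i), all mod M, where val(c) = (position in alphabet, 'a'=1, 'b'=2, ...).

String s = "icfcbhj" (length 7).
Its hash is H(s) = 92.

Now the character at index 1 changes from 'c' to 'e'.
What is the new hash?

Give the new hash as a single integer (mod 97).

val('c') = 3, val('e') = 5
Position k = 1, exponent = n-1-k = 5
B^5 mod M = 5^5 mod 97 = 21
Delta = (5 - 3) * 21 mod 97 = 42
New hash = (92 + 42) mod 97 = 37

Answer: 37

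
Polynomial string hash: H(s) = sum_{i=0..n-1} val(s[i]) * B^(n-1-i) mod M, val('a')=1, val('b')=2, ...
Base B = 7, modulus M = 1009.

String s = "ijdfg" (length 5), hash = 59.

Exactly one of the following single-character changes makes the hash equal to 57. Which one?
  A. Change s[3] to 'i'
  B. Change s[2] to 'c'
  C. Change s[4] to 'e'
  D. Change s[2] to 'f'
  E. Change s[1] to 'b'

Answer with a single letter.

Option A: s[3]='f'->'i', delta=(9-6)*7^1 mod 1009 = 21, hash=59+21 mod 1009 = 80
Option B: s[2]='d'->'c', delta=(3-4)*7^2 mod 1009 = 960, hash=59+960 mod 1009 = 10
Option C: s[4]='g'->'e', delta=(5-7)*7^0 mod 1009 = 1007, hash=59+1007 mod 1009 = 57 <-- target
Option D: s[2]='d'->'f', delta=(6-4)*7^2 mod 1009 = 98, hash=59+98 mod 1009 = 157
Option E: s[1]='j'->'b', delta=(2-10)*7^3 mod 1009 = 283, hash=59+283 mod 1009 = 342

Answer: C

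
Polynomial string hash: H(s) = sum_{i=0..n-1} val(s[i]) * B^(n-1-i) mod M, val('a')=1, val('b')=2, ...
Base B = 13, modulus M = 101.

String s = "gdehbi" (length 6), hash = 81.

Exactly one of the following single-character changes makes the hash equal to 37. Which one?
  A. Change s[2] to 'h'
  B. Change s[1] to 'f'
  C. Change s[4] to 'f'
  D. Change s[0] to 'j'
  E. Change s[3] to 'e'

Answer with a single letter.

Option A: s[2]='e'->'h', delta=(8-5)*13^3 mod 101 = 26, hash=81+26 mod 101 = 6
Option B: s[1]='d'->'f', delta=(6-4)*13^4 mod 101 = 57, hash=81+57 mod 101 = 37 <-- target
Option C: s[4]='b'->'f', delta=(6-2)*13^1 mod 101 = 52, hash=81+52 mod 101 = 32
Option D: s[0]='g'->'j', delta=(10-7)*13^5 mod 101 = 51, hash=81+51 mod 101 = 31
Option E: s[3]='h'->'e', delta=(5-8)*13^2 mod 101 = 99, hash=81+99 mod 101 = 79

Answer: B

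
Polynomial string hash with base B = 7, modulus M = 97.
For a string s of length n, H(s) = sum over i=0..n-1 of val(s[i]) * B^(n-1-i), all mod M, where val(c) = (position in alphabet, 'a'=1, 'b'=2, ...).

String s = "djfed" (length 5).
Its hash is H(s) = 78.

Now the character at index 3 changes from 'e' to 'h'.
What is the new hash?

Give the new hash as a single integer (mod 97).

Answer: 2

Derivation:
val('e') = 5, val('h') = 8
Position k = 3, exponent = n-1-k = 1
B^1 mod M = 7^1 mod 97 = 7
Delta = (8 - 5) * 7 mod 97 = 21
New hash = (78 + 21) mod 97 = 2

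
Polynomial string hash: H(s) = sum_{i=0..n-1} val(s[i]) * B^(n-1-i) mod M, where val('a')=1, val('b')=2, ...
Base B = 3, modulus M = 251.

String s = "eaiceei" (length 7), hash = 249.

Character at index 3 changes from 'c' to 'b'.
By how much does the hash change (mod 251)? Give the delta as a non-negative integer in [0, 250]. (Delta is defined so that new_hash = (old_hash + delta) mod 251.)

Delta formula: (val(new) - val(old)) * B^(n-1-k) mod M
  val('b') - val('c') = 2 - 3 = -1
  B^(n-1-k) = 3^3 mod 251 = 27
  Delta = -1 * 27 mod 251 = 224

Answer: 224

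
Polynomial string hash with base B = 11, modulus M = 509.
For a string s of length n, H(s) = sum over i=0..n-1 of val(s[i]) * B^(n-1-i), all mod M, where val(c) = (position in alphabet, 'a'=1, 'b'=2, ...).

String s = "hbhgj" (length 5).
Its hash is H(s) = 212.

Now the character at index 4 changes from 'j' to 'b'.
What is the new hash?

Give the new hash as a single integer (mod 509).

Answer: 204

Derivation:
val('j') = 10, val('b') = 2
Position k = 4, exponent = n-1-k = 0
B^0 mod M = 11^0 mod 509 = 1
Delta = (2 - 10) * 1 mod 509 = 501
New hash = (212 + 501) mod 509 = 204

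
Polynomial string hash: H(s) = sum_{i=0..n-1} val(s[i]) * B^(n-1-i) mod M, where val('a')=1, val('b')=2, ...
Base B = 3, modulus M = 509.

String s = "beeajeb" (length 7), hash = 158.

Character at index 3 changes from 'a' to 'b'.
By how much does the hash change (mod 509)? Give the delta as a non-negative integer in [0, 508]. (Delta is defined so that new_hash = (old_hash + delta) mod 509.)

Answer: 27

Derivation:
Delta formula: (val(new) - val(old)) * B^(n-1-k) mod M
  val('b') - val('a') = 2 - 1 = 1
  B^(n-1-k) = 3^3 mod 509 = 27
  Delta = 1 * 27 mod 509 = 27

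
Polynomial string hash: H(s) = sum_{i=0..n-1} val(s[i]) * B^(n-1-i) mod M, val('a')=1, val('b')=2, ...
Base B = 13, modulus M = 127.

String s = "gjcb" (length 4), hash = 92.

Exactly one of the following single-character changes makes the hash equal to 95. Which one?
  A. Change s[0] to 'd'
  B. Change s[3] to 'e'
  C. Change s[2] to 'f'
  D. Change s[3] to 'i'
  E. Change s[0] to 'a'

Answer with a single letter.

Answer: B

Derivation:
Option A: s[0]='g'->'d', delta=(4-7)*13^3 mod 127 = 13, hash=92+13 mod 127 = 105
Option B: s[3]='b'->'e', delta=(5-2)*13^0 mod 127 = 3, hash=92+3 mod 127 = 95 <-- target
Option C: s[2]='c'->'f', delta=(6-3)*13^1 mod 127 = 39, hash=92+39 mod 127 = 4
Option D: s[3]='b'->'i', delta=(9-2)*13^0 mod 127 = 7, hash=92+7 mod 127 = 99
Option E: s[0]='g'->'a', delta=(1-7)*13^3 mod 127 = 26, hash=92+26 mod 127 = 118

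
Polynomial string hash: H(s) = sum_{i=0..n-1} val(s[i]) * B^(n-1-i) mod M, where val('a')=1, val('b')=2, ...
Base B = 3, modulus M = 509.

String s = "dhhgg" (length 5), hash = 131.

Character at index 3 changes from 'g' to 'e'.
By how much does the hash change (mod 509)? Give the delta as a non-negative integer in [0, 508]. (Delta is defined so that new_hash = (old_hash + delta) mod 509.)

Delta formula: (val(new) - val(old)) * B^(n-1-k) mod M
  val('e') - val('g') = 5 - 7 = -2
  B^(n-1-k) = 3^1 mod 509 = 3
  Delta = -2 * 3 mod 509 = 503

Answer: 503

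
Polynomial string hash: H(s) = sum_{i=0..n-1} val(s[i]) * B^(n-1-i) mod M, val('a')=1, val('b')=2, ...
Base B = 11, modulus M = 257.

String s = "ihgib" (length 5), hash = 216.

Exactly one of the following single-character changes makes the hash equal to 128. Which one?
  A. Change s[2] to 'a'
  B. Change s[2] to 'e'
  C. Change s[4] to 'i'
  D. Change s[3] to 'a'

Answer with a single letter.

Option A: s[2]='g'->'a', delta=(1-7)*11^2 mod 257 = 45, hash=216+45 mod 257 = 4
Option B: s[2]='g'->'e', delta=(5-7)*11^2 mod 257 = 15, hash=216+15 mod 257 = 231
Option C: s[4]='b'->'i', delta=(9-2)*11^0 mod 257 = 7, hash=216+7 mod 257 = 223
Option D: s[3]='i'->'a', delta=(1-9)*11^1 mod 257 = 169, hash=216+169 mod 257 = 128 <-- target

Answer: D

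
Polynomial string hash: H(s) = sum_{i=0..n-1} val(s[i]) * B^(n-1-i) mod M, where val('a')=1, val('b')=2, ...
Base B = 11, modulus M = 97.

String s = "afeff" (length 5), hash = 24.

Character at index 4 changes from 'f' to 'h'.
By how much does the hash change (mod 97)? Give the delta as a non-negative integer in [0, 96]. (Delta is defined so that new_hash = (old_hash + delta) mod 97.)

Answer: 2

Derivation:
Delta formula: (val(new) - val(old)) * B^(n-1-k) mod M
  val('h') - val('f') = 8 - 6 = 2
  B^(n-1-k) = 11^0 mod 97 = 1
  Delta = 2 * 1 mod 97 = 2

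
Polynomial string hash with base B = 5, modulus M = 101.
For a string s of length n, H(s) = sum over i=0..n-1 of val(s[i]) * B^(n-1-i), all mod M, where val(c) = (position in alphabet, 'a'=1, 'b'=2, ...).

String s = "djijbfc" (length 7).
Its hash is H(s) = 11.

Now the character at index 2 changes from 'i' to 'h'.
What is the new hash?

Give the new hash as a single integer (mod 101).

val('i') = 9, val('h') = 8
Position k = 2, exponent = n-1-k = 4
B^4 mod M = 5^4 mod 101 = 19
Delta = (8 - 9) * 19 mod 101 = 82
New hash = (11 + 82) mod 101 = 93

Answer: 93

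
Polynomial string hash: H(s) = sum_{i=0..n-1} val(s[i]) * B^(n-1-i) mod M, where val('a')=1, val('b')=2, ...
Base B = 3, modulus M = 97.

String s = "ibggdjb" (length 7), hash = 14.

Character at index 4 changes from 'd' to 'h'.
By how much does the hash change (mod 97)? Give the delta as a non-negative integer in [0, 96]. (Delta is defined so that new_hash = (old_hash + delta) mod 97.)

Delta formula: (val(new) - val(old)) * B^(n-1-k) mod M
  val('h') - val('d') = 8 - 4 = 4
  B^(n-1-k) = 3^2 mod 97 = 9
  Delta = 4 * 9 mod 97 = 36

Answer: 36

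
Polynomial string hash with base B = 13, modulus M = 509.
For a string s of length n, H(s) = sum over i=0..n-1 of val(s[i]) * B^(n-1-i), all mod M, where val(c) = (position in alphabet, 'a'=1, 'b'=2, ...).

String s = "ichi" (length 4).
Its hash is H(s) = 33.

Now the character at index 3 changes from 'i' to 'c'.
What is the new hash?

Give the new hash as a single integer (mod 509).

val('i') = 9, val('c') = 3
Position k = 3, exponent = n-1-k = 0
B^0 mod M = 13^0 mod 509 = 1
Delta = (3 - 9) * 1 mod 509 = 503
New hash = (33 + 503) mod 509 = 27

Answer: 27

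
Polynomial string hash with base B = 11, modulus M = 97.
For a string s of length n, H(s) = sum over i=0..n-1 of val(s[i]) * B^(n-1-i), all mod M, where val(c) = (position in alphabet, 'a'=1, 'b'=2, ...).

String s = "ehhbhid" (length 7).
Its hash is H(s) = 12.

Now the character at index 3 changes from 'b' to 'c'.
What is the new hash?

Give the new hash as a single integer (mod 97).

val('b') = 2, val('c') = 3
Position k = 3, exponent = n-1-k = 3
B^3 mod M = 11^3 mod 97 = 70
Delta = (3 - 2) * 70 mod 97 = 70
New hash = (12 + 70) mod 97 = 82

Answer: 82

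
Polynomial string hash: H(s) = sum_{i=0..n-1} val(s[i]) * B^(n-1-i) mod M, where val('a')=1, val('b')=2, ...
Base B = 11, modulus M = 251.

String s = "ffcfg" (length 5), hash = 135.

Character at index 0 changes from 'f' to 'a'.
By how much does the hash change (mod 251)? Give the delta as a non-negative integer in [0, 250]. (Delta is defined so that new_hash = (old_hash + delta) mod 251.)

Delta formula: (val(new) - val(old)) * B^(n-1-k) mod M
  val('a') - val('f') = 1 - 6 = -5
  B^(n-1-k) = 11^4 mod 251 = 83
  Delta = -5 * 83 mod 251 = 87

Answer: 87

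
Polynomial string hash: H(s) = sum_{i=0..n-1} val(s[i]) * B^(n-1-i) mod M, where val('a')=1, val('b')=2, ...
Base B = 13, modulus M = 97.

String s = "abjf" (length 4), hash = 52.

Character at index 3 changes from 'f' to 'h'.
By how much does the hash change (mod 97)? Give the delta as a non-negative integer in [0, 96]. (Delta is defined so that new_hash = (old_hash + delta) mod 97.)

Delta formula: (val(new) - val(old)) * B^(n-1-k) mod M
  val('h') - val('f') = 8 - 6 = 2
  B^(n-1-k) = 13^0 mod 97 = 1
  Delta = 2 * 1 mod 97 = 2

Answer: 2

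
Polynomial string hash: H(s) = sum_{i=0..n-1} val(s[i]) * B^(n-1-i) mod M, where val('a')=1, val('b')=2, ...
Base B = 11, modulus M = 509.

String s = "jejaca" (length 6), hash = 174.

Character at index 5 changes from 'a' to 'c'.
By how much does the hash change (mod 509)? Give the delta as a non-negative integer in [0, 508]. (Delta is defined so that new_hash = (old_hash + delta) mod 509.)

Delta formula: (val(new) - val(old)) * B^(n-1-k) mod M
  val('c') - val('a') = 3 - 1 = 2
  B^(n-1-k) = 11^0 mod 509 = 1
  Delta = 2 * 1 mod 509 = 2

Answer: 2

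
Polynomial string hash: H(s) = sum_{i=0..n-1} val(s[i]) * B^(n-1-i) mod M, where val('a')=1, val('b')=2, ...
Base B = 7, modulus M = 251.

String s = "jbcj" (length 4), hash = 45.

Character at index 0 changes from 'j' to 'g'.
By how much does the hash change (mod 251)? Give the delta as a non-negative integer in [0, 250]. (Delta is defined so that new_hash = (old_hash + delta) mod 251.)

Delta formula: (val(new) - val(old)) * B^(n-1-k) mod M
  val('g') - val('j') = 7 - 10 = -3
  B^(n-1-k) = 7^3 mod 251 = 92
  Delta = -3 * 92 mod 251 = 226

Answer: 226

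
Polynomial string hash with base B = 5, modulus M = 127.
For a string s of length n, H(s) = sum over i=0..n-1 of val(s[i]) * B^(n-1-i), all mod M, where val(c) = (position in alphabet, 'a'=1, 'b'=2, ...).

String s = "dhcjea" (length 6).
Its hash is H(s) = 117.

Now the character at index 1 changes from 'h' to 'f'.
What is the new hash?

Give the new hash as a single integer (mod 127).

Answer: 10

Derivation:
val('h') = 8, val('f') = 6
Position k = 1, exponent = n-1-k = 4
B^4 mod M = 5^4 mod 127 = 117
Delta = (6 - 8) * 117 mod 127 = 20
New hash = (117 + 20) mod 127 = 10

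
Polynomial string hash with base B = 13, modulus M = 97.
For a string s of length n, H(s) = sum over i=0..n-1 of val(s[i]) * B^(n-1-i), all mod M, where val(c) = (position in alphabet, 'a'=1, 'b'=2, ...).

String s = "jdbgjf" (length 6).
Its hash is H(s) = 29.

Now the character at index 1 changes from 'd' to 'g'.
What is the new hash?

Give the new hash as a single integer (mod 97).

val('d') = 4, val('g') = 7
Position k = 1, exponent = n-1-k = 4
B^4 mod M = 13^4 mod 97 = 43
Delta = (7 - 4) * 43 mod 97 = 32
New hash = (29 + 32) mod 97 = 61

Answer: 61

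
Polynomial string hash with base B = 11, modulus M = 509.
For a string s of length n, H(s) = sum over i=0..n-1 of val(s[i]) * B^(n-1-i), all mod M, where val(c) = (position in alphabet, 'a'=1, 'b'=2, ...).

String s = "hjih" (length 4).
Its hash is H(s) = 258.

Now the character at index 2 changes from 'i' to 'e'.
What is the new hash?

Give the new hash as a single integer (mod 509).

Answer: 214

Derivation:
val('i') = 9, val('e') = 5
Position k = 2, exponent = n-1-k = 1
B^1 mod M = 11^1 mod 509 = 11
Delta = (5 - 9) * 11 mod 509 = 465
New hash = (258 + 465) mod 509 = 214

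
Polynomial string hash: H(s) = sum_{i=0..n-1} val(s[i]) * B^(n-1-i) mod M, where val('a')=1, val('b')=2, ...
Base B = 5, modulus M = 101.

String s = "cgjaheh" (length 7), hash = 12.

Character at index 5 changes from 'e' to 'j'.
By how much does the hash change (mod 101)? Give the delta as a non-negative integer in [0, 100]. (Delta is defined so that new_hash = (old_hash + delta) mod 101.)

Answer: 25

Derivation:
Delta formula: (val(new) - val(old)) * B^(n-1-k) mod M
  val('j') - val('e') = 10 - 5 = 5
  B^(n-1-k) = 5^1 mod 101 = 5
  Delta = 5 * 5 mod 101 = 25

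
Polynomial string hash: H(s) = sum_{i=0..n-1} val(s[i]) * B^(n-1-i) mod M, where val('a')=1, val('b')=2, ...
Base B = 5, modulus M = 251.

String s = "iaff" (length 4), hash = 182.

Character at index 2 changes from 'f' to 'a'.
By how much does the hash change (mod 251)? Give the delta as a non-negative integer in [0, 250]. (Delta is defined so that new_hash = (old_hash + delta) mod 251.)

Delta formula: (val(new) - val(old)) * B^(n-1-k) mod M
  val('a') - val('f') = 1 - 6 = -5
  B^(n-1-k) = 5^1 mod 251 = 5
  Delta = -5 * 5 mod 251 = 226

Answer: 226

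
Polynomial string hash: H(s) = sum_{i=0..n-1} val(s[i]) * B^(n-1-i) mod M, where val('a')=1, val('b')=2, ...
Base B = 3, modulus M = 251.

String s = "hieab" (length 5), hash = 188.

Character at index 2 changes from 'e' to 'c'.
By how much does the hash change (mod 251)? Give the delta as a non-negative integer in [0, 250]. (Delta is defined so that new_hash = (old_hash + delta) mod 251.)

Delta formula: (val(new) - val(old)) * B^(n-1-k) mod M
  val('c') - val('e') = 3 - 5 = -2
  B^(n-1-k) = 3^2 mod 251 = 9
  Delta = -2 * 9 mod 251 = 233

Answer: 233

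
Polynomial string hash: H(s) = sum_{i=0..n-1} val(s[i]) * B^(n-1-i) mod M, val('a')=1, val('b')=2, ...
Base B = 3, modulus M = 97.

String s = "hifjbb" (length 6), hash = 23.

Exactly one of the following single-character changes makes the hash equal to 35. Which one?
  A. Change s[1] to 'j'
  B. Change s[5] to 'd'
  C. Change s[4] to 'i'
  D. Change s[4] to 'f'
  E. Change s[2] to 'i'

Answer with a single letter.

Option A: s[1]='i'->'j', delta=(10-9)*3^4 mod 97 = 81, hash=23+81 mod 97 = 7
Option B: s[5]='b'->'d', delta=(4-2)*3^0 mod 97 = 2, hash=23+2 mod 97 = 25
Option C: s[4]='b'->'i', delta=(9-2)*3^1 mod 97 = 21, hash=23+21 mod 97 = 44
Option D: s[4]='b'->'f', delta=(6-2)*3^1 mod 97 = 12, hash=23+12 mod 97 = 35 <-- target
Option E: s[2]='f'->'i', delta=(9-6)*3^3 mod 97 = 81, hash=23+81 mod 97 = 7

Answer: D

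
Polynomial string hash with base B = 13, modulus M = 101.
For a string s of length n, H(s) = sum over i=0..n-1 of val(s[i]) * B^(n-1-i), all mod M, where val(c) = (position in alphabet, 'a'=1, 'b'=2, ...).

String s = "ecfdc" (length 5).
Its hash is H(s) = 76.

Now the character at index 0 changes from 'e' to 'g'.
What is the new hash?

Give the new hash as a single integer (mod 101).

val('e') = 5, val('g') = 7
Position k = 0, exponent = n-1-k = 4
B^4 mod M = 13^4 mod 101 = 79
Delta = (7 - 5) * 79 mod 101 = 57
New hash = (76 + 57) mod 101 = 32

Answer: 32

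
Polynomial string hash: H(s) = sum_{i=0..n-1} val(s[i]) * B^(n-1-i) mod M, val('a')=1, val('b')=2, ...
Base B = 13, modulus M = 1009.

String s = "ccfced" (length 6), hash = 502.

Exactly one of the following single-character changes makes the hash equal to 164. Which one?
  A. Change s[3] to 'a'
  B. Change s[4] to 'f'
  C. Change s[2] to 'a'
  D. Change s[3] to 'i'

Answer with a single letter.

Answer: A

Derivation:
Option A: s[3]='c'->'a', delta=(1-3)*13^2 mod 1009 = 671, hash=502+671 mod 1009 = 164 <-- target
Option B: s[4]='e'->'f', delta=(6-5)*13^1 mod 1009 = 13, hash=502+13 mod 1009 = 515
Option C: s[2]='f'->'a', delta=(1-6)*13^3 mod 1009 = 114, hash=502+114 mod 1009 = 616
Option D: s[3]='c'->'i', delta=(9-3)*13^2 mod 1009 = 5, hash=502+5 mod 1009 = 507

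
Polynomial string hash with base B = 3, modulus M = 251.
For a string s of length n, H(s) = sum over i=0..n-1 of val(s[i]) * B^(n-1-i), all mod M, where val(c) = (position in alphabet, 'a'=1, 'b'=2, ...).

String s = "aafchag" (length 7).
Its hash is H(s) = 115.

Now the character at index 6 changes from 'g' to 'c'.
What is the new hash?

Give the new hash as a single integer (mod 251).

val('g') = 7, val('c') = 3
Position k = 6, exponent = n-1-k = 0
B^0 mod M = 3^0 mod 251 = 1
Delta = (3 - 7) * 1 mod 251 = 247
New hash = (115 + 247) mod 251 = 111

Answer: 111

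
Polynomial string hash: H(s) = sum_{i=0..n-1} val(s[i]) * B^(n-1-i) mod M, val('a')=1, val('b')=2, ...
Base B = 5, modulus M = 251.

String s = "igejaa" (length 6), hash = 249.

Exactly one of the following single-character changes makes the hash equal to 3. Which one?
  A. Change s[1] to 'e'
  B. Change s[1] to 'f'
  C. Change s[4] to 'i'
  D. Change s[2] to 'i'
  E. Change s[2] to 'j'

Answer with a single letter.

Option A: s[1]='g'->'e', delta=(5-7)*5^4 mod 251 = 5, hash=249+5 mod 251 = 3 <-- target
Option B: s[1]='g'->'f', delta=(6-7)*5^4 mod 251 = 128, hash=249+128 mod 251 = 126
Option C: s[4]='a'->'i', delta=(9-1)*5^1 mod 251 = 40, hash=249+40 mod 251 = 38
Option D: s[2]='e'->'i', delta=(9-5)*5^3 mod 251 = 249, hash=249+249 mod 251 = 247
Option E: s[2]='e'->'j', delta=(10-5)*5^3 mod 251 = 123, hash=249+123 mod 251 = 121

Answer: A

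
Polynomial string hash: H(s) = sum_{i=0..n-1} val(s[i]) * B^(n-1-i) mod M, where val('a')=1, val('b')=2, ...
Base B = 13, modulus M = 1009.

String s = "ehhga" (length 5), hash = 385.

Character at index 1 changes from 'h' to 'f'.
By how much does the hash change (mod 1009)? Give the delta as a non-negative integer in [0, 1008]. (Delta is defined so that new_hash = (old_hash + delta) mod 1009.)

Delta formula: (val(new) - val(old)) * B^(n-1-k) mod M
  val('f') - val('h') = 6 - 8 = -2
  B^(n-1-k) = 13^3 mod 1009 = 179
  Delta = -2 * 179 mod 1009 = 651

Answer: 651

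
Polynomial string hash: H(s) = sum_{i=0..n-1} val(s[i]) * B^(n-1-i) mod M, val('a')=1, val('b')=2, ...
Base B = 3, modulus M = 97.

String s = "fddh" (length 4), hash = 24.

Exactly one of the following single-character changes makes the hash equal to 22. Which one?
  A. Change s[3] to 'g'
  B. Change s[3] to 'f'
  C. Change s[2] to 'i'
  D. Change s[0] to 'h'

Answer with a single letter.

Answer: B

Derivation:
Option A: s[3]='h'->'g', delta=(7-8)*3^0 mod 97 = 96, hash=24+96 mod 97 = 23
Option B: s[3]='h'->'f', delta=(6-8)*3^0 mod 97 = 95, hash=24+95 mod 97 = 22 <-- target
Option C: s[2]='d'->'i', delta=(9-4)*3^1 mod 97 = 15, hash=24+15 mod 97 = 39
Option D: s[0]='f'->'h', delta=(8-6)*3^3 mod 97 = 54, hash=24+54 mod 97 = 78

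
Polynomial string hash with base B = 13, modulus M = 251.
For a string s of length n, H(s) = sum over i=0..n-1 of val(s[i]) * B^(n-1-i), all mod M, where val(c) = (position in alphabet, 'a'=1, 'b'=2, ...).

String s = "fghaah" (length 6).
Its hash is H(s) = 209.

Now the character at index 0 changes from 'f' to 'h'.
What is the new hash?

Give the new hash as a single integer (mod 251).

Answer: 86

Derivation:
val('f') = 6, val('h') = 8
Position k = 0, exponent = n-1-k = 5
B^5 mod M = 13^5 mod 251 = 64
Delta = (8 - 6) * 64 mod 251 = 128
New hash = (209 + 128) mod 251 = 86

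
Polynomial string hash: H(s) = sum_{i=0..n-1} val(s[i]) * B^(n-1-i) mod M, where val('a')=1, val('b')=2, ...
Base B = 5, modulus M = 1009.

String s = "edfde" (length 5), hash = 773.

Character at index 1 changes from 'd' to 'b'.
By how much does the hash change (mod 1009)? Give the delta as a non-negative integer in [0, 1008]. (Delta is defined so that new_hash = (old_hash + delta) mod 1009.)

Answer: 759

Derivation:
Delta formula: (val(new) - val(old)) * B^(n-1-k) mod M
  val('b') - val('d') = 2 - 4 = -2
  B^(n-1-k) = 5^3 mod 1009 = 125
  Delta = -2 * 125 mod 1009 = 759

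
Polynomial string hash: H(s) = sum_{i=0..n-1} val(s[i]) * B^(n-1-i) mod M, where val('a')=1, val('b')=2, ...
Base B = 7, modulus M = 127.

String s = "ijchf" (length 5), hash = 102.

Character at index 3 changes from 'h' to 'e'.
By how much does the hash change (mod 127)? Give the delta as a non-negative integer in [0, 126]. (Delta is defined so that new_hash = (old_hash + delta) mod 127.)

Delta formula: (val(new) - val(old)) * B^(n-1-k) mod M
  val('e') - val('h') = 5 - 8 = -3
  B^(n-1-k) = 7^1 mod 127 = 7
  Delta = -3 * 7 mod 127 = 106

Answer: 106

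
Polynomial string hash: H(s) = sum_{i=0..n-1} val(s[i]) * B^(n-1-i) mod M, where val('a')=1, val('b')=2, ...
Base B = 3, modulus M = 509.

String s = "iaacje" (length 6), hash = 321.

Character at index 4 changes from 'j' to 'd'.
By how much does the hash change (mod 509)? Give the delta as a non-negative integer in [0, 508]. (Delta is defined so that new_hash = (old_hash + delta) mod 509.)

Delta formula: (val(new) - val(old)) * B^(n-1-k) mod M
  val('d') - val('j') = 4 - 10 = -6
  B^(n-1-k) = 3^1 mod 509 = 3
  Delta = -6 * 3 mod 509 = 491

Answer: 491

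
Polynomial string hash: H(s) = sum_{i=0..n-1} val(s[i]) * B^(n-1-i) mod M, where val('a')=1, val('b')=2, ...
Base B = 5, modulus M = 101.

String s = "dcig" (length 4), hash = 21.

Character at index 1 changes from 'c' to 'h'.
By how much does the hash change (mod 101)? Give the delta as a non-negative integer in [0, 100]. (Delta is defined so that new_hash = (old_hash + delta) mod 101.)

Answer: 24

Derivation:
Delta formula: (val(new) - val(old)) * B^(n-1-k) mod M
  val('h') - val('c') = 8 - 3 = 5
  B^(n-1-k) = 5^2 mod 101 = 25
  Delta = 5 * 25 mod 101 = 24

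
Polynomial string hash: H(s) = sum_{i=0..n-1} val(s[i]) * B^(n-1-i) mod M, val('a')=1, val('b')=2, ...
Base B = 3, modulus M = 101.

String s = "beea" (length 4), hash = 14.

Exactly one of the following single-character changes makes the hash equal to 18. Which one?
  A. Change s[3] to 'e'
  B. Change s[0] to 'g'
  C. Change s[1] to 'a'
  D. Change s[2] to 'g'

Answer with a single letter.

Option A: s[3]='a'->'e', delta=(5-1)*3^0 mod 101 = 4, hash=14+4 mod 101 = 18 <-- target
Option B: s[0]='b'->'g', delta=(7-2)*3^3 mod 101 = 34, hash=14+34 mod 101 = 48
Option C: s[1]='e'->'a', delta=(1-5)*3^2 mod 101 = 65, hash=14+65 mod 101 = 79
Option D: s[2]='e'->'g', delta=(7-5)*3^1 mod 101 = 6, hash=14+6 mod 101 = 20

Answer: A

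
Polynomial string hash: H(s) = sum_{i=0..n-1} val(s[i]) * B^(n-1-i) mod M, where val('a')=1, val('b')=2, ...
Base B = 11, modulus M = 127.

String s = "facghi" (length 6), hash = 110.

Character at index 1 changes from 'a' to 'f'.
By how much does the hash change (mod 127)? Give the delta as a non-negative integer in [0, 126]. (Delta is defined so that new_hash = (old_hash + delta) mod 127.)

Answer: 53

Derivation:
Delta formula: (val(new) - val(old)) * B^(n-1-k) mod M
  val('f') - val('a') = 6 - 1 = 5
  B^(n-1-k) = 11^4 mod 127 = 36
  Delta = 5 * 36 mod 127 = 53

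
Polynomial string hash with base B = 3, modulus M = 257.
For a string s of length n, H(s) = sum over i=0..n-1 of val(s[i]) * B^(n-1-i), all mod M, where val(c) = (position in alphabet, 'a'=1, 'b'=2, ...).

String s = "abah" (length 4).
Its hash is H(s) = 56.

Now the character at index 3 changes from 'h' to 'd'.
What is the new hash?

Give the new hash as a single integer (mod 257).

Answer: 52

Derivation:
val('h') = 8, val('d') = 4
Position k = 3, exponent = n-1-k = 0
B^0 mod M = 3^0 mod 257 = 1
Delta = (4 - 8) * 1 mod 257 = 253
New hash = (56 + 253) mod 257 = 52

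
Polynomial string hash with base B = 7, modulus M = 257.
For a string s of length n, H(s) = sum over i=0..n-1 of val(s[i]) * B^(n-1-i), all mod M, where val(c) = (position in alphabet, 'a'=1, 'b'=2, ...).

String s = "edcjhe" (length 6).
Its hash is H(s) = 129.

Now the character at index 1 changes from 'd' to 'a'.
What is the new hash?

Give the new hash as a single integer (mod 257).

val('d') = 4, val('a') = 1
Position k = 1, exponent = n-1-k = 4
B^4 mod M = 7^4 mod 257 = 88
Delta = (1 - 4) * 88 mod 257 = 250
New hash = (129 + 250) mod 257 = 122

Answer: 122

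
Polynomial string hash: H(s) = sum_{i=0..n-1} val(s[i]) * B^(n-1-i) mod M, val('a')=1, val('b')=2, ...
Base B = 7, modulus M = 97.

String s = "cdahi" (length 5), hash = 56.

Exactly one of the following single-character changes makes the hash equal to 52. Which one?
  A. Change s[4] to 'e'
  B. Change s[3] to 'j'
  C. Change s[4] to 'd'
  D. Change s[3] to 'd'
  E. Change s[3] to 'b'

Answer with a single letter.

Answer: A

Derivation:
Option A: s[4]='i'->'e', delta=(5-9)*7^0 mod 97 = 93, hash=56+93 mod 97 = 52 <-- target
Option B: s[3]='h'->'j', delta=(10-8)*7^1 mod 97 = 14, hash=56+14 mod 97 = 70
Option C: s[4]='i'->'d', delta=(4-9)*7^0 mod 97 = 92, hash=56+92 mod 97 = 51
Option D: s[3]='h'->'d', delta=(4-8)*7^1 mod 97 = 69, hash=56+69 mod 97 = 28
Option E: s[3]='h'->'b', delta=(2-8)*7^1 mod 97 = 55, hash=56+55 mod 97 = 14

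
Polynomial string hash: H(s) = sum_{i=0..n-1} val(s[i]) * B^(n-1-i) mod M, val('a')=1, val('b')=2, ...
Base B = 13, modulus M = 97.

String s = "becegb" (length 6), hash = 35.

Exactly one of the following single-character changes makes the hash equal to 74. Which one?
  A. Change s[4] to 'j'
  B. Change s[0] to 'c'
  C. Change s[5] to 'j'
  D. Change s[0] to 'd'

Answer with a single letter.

Option A: s[4]='g'->'j', delta=(10-7)*13^1 mod 97 = 39, hash=35+39 mod 97 = 74 <-- target
Option B: s[0]='b'->'c', delta=(3-2)*13^5 mod 97 = 74, hash=35+74 mod 97 = 12
Option C: s[5]='b'->'j', delta=(10-2)*13^0 mod 97 = 8, hash=35+8 mod 97 = 43
Option D: s[0]='b'->'d', delta=(4-2)*13^5 mod 97 = 51, hash=35+51 mod 97 = 86

Answer: A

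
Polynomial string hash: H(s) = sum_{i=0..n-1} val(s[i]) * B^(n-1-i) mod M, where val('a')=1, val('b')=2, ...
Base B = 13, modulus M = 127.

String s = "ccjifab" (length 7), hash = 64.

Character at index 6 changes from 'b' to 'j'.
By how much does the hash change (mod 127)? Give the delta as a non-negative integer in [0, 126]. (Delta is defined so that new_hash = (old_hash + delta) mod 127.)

Answer: 8

Derivation:
Delta formula: (val(new) - val(old)) * B^(n-1-k) mod M
  val('j') - val('b') = 10 - 2 = 8
  B^(n-1-k) = 13^0 mod 127 = 1
  Delta = 8 * 1 mod 127 = 8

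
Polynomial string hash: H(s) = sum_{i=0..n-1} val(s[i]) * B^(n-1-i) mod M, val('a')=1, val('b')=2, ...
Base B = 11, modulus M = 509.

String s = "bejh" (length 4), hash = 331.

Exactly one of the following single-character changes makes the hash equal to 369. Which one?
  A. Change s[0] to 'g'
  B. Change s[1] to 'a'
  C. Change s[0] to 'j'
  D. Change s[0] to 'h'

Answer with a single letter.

Option A: s[0]='b'->'g', delta=(7-2)*11^3 mod 509 = 38, hash=331+38 mod 509 = 369 <-- target
Option B: s[1]='e'->'a', delta=(1-5)*11^2 mod 509 = 25, hash=331+25 mod 509 = 356
Option C: s[0]='b'->'j', delta=(10-2)*11^3 mod 509 = 468, hash=331+468 mod 509 = 290
Option D: s[0]='b'->'h', delta=(8-2)*11^3 mod 509 = 351, hash=331+351 mod 509 = 173

Answer: A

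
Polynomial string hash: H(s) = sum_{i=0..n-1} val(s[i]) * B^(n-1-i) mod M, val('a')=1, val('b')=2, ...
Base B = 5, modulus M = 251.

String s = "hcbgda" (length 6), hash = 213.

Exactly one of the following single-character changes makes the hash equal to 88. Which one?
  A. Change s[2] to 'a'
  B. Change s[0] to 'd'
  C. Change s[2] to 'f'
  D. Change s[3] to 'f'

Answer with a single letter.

Answer: A

Derivation:
Option A: s[2]='b'->'a', delta=(1-2)*5^3 mod 251 = 126, hash=213+126 mod 251 = 88 <-- target
Option B: s[0]='h'->'d', delta=(4-8)*5^5 mod 251 = 50, hash=213+50 mod 251 = 12
Option C: s[2]='b'->'f', delta=(6-2)*5^3 mod 251 = 249, hash=213+249 mod 251 = 211
Option D: s[3]='g'->'f', delta=(6-7)*5^2 mod 251 = 226, hash=213+226 mod 251 = 188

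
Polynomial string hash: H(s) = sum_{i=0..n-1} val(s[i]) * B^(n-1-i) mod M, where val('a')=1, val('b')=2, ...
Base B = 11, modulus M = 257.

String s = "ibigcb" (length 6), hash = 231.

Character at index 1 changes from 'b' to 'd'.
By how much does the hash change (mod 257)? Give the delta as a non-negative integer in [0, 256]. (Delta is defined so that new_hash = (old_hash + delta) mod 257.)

Answer: 241

Derivation:
Delta formula: (val(new) - val(old)) * B^(n-1-k) mod M
  val('d') - val('b') = 4 - 2 = 2
  B^(n-1-k) = 11^4 mod 257 = 249
  Delta = 2 * 249 mod 257 = 241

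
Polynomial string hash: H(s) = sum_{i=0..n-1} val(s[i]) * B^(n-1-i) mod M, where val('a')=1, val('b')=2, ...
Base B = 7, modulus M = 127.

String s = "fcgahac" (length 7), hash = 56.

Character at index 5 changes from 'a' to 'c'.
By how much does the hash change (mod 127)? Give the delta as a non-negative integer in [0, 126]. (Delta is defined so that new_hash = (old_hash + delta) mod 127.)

Answer: 14

Derivation:
Delta formula: (val(new) - val(old)) * B^(n-1-k) mod M
  val('c') - val('a') = 3 - 1 = 2
  B^(n-1-k) = 7^1 mod 127 = 7
  Delta = 2 * 7 mod 127 = 14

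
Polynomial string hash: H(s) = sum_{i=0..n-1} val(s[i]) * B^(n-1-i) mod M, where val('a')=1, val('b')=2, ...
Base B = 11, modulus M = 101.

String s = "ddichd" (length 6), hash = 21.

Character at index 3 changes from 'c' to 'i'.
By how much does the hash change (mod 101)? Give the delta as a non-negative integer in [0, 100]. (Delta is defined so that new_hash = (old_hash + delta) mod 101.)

Delta formula: (val(new) - val(old)) * B^(n-1-k) mod M
  val('i') - val('c') = 9 - 3 = 6
  B^(n-1-k) = 11^2 mod 101 = 20
  Delta = 6 * 20 mod 101 = 19

Answer: 19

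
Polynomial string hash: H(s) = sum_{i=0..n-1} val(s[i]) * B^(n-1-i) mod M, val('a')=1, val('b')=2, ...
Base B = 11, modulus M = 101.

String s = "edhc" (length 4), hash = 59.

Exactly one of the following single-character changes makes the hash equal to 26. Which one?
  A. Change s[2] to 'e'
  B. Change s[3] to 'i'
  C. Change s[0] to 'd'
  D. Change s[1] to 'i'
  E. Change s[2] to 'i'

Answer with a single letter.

Answer: A

Derivation:
Option A: s[2]='h'->'e', delta=(5-8)*11^1 mod 101 = 68, hash=59+68 mod 101 = 26 <-- target
Option B: s[3]='c'->'i', delta=(9-3)*11^0 mod 101 = 6, hash=59+6 mod 101 = 65
Option C: s[0]='e'->'d', delta=(4-5)*11^3 mod 101 = 83, hash=59+83 mod 101 = 41
Option D: s[1]='d'->'i', delta=(9-4)*11^2 mod 101 = 100, hash=59+100 mod 101 = 58
Option E: s[2]='h'->'i', delta=(9-8)*11^1 mod 101 = 11, hash=59+11 mod 101 = 70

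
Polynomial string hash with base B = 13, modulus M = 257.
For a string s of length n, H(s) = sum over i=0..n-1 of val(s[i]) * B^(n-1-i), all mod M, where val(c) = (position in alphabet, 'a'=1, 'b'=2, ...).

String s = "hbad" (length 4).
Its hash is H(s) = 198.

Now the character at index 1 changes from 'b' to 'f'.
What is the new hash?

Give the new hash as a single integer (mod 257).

Answer: 103

Derivation:
val('b') = 2, val('f') = 6
Position k = 1, exponent = n-1-k = 2
B^2 mod M = 13^2 mod 257 = 169
Delta = (6 - 2) * 169 mod 257 = 162
New hash = (198 + 162) mod 257 = 103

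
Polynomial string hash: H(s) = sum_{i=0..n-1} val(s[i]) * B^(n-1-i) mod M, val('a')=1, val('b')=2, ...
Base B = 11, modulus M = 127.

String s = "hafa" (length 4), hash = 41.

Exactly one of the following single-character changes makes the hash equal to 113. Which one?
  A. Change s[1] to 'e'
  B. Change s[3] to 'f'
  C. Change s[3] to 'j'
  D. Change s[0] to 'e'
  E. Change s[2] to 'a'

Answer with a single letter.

Answer: E

Derivation:
Option A: s[1]='a'->'e', delta=(5-1)*11^2 mod 127 = 103, hash=41+103 mod 127 = 17
Option B: s[3]='a'->'f', delta=(6-1)*11^0 mod 127 = 5, hash=41+5 mod 127 = 46
Option C: s[3]='a'->'j', delta=(10-1)*11^0 mod 127 = 9, hash=41+9 mod 127 = 50
Option D: s[0]='h'->'e', delta=(5-8)*11^3 mod 127 = 71, hash=41+71 mod 127 = 112
Option E: s[2]='f'->'a', delta=(1-6)*11^1 mod 127 = 72, hash=41+72 mod 127 = 113 <-- target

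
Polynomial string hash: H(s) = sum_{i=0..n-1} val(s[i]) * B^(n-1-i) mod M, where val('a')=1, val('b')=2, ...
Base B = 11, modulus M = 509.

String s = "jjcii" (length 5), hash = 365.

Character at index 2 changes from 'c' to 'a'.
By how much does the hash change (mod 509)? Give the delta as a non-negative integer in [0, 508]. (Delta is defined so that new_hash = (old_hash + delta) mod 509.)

Answer: 267

Derivation:
Delta formula: (val(new) - val(old)) * B^(n-1-k) mod M
  val('a') - val('c') = 1 - 3 = -2
  B^(n-1-k) = 11^2 mod 509 = 121
  Delta = -2 * 121 mod 509 = 267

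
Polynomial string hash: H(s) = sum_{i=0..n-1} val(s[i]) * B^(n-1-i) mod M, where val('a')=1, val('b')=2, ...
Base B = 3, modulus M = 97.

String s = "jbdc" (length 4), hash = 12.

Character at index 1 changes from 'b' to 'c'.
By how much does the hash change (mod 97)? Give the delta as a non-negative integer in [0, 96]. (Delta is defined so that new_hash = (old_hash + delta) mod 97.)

Delta formula: (val(new) - val(old)) * B^(n-1-k) mod M
  val('c') - val('b') = 3 - 2 = 1
  B^(n-1-k) = 3^2 mod 97 = 9
  Delta = 1 * 9 mod 97 = 9

Answer: 9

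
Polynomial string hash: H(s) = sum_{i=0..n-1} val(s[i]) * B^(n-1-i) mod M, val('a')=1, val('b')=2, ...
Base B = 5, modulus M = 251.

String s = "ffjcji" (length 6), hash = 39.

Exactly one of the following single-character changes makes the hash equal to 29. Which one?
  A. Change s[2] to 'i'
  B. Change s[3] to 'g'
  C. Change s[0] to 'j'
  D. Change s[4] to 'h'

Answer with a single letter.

Option A: s[2]='j'->'i', delta=(9-10)*5^3 mod 251 = 126, hash=39+126 mod 251 = 165
Option B: s[3]='c'->'g', delta=(7-3)*5^2 mod 251 = 100, hash=39+100 mod 251 = 139
Option C: s[0]='f'->'j', delta=(10-6)*5^5 mod 251 = 201, hash=39+201 mod 251 = 240
Option D: s[4]='j'->'h', delta=(8-10)*5^1 mod 251 = 241, hash=39+241 mod 251 = 29 <-- target

Answer: D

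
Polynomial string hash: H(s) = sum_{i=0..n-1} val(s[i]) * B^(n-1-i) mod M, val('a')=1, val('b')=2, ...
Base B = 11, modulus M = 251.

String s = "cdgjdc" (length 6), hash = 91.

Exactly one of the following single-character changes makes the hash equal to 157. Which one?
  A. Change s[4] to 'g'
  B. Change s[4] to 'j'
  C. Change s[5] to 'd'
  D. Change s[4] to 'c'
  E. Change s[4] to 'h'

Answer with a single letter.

Option A: s[4]='d'->'g', delta=(7-4)*11^1 mod 251 = 33, hash=91+33 mod 251 = 124
Option B: s[4]='d'->'j', delta=(10-4)*11^1 mod 251 = 66, hash=91+66 mod 251 = 157 <-- target
Option C: s[5]='c'->'d', delta=(4-3)*11^0 mod 251 = 1, hash=91+1 mod 251 = 92
Option D: s[4]='d'->'c', delta=(3-4)*11^1 mod 251 = 240, hash=91+240 mod 251 = 80
Option E: s[4]='d'->'h', delta=(8-4)*11^1 mod 251 = 44, hash=91+44 mod 251 = 135

Answer: B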